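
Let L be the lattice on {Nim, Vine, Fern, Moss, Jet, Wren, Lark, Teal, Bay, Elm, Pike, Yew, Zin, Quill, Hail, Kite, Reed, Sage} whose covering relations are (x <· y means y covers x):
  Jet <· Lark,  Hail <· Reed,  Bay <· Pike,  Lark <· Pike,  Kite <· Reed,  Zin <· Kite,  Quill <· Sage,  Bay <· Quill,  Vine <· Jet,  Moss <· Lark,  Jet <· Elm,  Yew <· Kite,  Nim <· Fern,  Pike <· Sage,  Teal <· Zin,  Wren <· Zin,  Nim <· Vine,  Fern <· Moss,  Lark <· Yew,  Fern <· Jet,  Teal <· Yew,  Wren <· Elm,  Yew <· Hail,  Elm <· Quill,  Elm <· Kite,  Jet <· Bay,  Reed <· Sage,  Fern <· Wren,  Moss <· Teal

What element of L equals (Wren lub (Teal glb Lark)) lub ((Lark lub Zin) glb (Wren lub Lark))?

Kite

Teal ∧ Lark = Moss
Wren ∨ Moss = Zin
Lark ∨ Zin = Kite
Wren ∨ Lark = Kite
Kite ∧ Kite = Kite
Zin ∨ Kite = Kite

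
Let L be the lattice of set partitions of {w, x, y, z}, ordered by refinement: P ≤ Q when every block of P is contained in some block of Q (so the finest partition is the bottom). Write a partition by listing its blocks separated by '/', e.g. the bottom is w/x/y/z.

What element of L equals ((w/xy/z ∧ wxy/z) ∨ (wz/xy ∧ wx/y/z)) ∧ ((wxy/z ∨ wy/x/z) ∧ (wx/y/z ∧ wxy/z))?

w/xy/z ∧ wxy/z = w/xy/z
wz/xy ∧ wx/y/z = w/x/y/z
w/xy/z ∨ w/x/y/z = w/xy/z
wxy/z ∨ wy/x/z = wxy/z
wx/y/z ∧ wxy/z = wx/y/z
wxy/z ∧ wx/y/z = wx/y/z
w/xy/z ∧ wx/y/z = w/x/y/z

w/x/y/z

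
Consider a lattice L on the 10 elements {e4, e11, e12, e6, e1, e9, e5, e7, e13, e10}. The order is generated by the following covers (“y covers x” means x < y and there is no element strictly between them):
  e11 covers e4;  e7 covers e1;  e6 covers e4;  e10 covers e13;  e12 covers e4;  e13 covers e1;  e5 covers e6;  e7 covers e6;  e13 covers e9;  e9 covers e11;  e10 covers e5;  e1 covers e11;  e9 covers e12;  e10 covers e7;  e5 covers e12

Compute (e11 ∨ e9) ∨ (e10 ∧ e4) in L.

e11 ∨ e9 = e9
e10 ∧ e4 = e4
e9 ∨ e4 = e9

e9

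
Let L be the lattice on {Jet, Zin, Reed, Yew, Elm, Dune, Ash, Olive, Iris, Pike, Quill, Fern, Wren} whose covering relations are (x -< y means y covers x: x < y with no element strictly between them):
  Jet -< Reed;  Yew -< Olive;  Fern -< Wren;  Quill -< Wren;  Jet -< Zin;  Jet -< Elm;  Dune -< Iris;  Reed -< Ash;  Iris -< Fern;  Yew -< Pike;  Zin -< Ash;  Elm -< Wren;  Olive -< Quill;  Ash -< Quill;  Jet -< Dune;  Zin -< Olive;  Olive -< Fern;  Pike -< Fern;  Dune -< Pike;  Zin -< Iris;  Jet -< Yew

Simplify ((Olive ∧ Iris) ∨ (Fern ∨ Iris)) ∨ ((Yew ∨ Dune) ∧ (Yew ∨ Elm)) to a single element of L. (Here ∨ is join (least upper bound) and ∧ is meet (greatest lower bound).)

Fern

Olive ∧ Iris = Zin
Fern ∨ Iris = Fern
Zin ∨ Fern = Fern
Yew ∨ Dune = Pike
Yew ∨ Elm = Wren
Pike ∧ Wren = Pike
Fern ∨ Pike = Fern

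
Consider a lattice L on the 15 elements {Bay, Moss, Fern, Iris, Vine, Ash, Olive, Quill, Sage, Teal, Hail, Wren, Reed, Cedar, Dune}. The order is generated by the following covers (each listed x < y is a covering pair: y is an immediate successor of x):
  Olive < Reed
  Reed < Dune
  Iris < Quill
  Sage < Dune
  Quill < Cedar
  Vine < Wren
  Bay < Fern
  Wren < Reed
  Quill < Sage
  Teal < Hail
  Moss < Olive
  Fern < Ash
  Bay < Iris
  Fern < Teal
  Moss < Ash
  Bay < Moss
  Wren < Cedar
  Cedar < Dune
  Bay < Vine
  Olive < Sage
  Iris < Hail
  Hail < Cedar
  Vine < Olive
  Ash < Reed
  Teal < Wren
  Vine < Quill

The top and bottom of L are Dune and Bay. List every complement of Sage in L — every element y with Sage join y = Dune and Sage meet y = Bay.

Need y with Sage ∨ y = Dune and Sage ∧ y = Bay.
Checking each element gives: Fern, Teal.

Fern, Teal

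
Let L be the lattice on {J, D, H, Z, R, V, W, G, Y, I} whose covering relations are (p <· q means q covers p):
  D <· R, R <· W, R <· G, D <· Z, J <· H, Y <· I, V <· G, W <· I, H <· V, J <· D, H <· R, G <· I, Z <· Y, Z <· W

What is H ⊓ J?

Common lower bounds of {H, J}: J.
The greatest among these is J.

J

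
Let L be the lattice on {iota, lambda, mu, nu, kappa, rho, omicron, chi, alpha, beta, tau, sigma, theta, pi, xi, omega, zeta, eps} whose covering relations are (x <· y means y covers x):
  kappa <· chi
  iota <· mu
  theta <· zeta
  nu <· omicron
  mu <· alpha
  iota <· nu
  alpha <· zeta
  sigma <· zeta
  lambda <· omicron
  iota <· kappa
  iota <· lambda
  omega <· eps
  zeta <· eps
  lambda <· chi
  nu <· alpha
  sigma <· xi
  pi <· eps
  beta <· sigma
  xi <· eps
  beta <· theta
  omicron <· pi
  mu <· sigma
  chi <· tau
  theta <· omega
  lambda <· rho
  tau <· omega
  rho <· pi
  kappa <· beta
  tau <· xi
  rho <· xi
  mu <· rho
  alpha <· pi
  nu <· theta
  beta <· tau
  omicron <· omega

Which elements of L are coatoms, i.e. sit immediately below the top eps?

omega, pi, xi, zeta

The coatoms are exactly the elements covered by eps: omega, pi, xi, zeta.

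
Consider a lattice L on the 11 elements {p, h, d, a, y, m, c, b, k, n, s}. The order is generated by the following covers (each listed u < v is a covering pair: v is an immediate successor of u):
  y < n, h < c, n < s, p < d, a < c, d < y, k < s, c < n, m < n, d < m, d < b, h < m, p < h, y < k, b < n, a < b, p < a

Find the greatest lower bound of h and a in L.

Common lower bounds of {h, a}: p.
The greatest among these is p.

p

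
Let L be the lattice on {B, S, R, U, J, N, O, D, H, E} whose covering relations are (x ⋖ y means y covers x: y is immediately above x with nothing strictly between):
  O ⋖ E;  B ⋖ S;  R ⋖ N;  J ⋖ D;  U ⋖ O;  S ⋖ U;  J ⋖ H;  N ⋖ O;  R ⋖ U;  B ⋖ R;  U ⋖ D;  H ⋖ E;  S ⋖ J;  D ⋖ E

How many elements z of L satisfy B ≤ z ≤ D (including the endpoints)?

6

The interval [B, D] = {B, D, J, R, S, U}, which has 6 elements.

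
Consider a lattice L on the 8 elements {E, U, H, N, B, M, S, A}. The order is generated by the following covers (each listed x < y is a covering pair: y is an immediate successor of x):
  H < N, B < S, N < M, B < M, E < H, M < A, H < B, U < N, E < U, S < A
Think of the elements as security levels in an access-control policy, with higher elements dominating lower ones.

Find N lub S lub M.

A

Common upper bounds of {N, S, M}: A.
The least among these is A.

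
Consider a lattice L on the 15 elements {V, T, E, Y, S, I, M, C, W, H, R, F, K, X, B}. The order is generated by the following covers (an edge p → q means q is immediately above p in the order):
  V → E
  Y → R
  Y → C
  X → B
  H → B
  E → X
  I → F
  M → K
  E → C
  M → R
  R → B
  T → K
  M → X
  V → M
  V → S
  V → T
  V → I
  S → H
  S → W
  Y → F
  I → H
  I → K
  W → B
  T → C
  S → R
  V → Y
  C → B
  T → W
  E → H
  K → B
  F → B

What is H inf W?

Common lower bounds of {H, W}: S, V.
The greatest among these is S.

S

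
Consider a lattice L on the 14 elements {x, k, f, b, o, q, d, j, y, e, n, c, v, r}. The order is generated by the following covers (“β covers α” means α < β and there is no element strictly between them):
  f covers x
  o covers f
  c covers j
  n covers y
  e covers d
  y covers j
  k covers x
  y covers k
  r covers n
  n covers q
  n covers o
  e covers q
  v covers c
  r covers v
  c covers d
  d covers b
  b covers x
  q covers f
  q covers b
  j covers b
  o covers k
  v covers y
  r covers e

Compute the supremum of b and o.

n

Common upper bounds of {b, o}: n, r.
The least among these is n.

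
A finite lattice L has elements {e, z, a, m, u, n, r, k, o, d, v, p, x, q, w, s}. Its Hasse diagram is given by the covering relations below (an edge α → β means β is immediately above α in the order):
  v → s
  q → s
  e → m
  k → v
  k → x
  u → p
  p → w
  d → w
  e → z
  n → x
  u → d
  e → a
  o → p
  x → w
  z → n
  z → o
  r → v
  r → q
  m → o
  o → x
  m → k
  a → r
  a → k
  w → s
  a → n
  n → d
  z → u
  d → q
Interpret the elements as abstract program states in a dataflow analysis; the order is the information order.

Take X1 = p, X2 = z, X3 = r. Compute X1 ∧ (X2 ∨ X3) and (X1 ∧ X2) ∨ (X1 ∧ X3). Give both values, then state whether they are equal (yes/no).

X2 ∨ X3 = q, so X1 ∧ (X2 ∨ X3) = p ∧ q = u.
X1 ∧ X2 = z and X1 ∧ X3 = e, so (X1 ∧ X2) ∨ (X1 ∧ X3) = z ∨ e = z.
Equal: no.

u; z; no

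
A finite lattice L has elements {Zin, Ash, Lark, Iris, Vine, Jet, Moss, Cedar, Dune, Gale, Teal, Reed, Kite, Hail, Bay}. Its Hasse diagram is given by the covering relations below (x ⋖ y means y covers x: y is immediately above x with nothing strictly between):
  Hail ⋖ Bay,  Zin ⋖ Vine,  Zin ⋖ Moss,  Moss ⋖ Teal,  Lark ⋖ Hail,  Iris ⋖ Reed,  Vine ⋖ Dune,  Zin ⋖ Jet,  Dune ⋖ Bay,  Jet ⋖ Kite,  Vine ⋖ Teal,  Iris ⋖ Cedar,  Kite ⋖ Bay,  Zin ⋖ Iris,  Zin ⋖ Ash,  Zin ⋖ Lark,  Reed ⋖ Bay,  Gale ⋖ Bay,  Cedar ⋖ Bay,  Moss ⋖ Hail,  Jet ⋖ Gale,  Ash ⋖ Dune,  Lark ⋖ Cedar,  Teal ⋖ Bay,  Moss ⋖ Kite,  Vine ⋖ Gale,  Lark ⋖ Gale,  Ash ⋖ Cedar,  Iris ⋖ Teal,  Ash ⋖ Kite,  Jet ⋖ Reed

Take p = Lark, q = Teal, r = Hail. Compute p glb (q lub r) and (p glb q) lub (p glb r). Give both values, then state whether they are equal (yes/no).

q lub r = Bay, so p glb (q lub r) = Lark glb Bay = Lark.
p glb q = Zin and p glb r = Lark, so (p glb q) lub (p glb r) = Zin lub Lark = Lark.
Equal: yes.

Lark; Lark; yes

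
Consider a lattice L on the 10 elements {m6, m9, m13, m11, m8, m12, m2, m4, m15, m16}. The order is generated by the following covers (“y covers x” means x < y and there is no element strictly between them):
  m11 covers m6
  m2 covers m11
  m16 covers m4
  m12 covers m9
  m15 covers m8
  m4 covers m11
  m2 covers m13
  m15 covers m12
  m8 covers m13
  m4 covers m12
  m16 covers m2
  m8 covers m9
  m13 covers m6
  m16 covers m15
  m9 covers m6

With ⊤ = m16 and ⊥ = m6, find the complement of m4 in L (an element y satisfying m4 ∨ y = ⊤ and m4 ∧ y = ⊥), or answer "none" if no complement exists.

Need y with m4 ∨ y = m16 and m4 ∧ y = m6.
Checking each element gives: m13.

m13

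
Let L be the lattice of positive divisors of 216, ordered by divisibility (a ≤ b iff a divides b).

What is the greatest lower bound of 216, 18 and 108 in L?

In the divisibility order, the meet is the greatest common divisor: gcd(216, 18, 108) = 18.

18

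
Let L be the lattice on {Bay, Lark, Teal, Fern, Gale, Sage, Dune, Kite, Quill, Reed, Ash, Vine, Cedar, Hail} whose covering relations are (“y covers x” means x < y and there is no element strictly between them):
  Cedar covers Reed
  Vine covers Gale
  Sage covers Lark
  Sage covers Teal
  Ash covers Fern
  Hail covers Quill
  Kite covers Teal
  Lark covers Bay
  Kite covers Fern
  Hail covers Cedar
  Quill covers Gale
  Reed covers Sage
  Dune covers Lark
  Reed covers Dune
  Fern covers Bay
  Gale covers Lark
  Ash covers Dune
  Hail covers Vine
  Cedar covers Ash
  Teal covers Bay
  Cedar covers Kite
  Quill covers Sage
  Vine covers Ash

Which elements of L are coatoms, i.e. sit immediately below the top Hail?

The coatoms are exactly the elements covered by Hail: Cedar, Quill, Vine.

Cedar, Quill, Vine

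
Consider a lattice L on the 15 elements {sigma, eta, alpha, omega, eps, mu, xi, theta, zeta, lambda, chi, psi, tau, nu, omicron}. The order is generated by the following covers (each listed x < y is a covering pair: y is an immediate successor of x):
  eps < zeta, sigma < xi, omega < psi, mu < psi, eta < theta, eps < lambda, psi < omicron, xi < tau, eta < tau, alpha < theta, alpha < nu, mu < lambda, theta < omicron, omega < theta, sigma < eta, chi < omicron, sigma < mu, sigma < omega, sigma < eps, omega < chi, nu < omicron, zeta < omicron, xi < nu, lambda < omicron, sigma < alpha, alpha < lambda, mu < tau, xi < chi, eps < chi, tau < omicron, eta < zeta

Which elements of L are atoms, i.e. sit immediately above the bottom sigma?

The atoms are exactly the elements that cover sigma: alpha, eps, eta, mu, omega, xi.

alpha, eps, eta, mu, omega, xi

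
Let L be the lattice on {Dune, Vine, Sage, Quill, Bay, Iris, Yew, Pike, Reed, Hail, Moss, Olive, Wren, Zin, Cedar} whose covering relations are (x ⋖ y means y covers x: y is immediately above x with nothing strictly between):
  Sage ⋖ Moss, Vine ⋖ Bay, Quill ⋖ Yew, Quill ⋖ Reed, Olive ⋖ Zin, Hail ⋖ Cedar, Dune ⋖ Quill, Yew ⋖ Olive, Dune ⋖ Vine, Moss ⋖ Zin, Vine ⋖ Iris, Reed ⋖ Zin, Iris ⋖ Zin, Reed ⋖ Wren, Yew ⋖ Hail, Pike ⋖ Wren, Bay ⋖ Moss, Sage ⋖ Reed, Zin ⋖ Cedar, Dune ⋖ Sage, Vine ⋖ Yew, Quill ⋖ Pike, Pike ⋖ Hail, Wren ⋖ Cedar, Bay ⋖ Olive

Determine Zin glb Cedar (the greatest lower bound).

Zin

Common lower bounds of {Zin, Cedar}: Bay, Dune, Iris, Moss, Olive, Quill, Reed, Sage, Vine, Yew, Zin.
The greatest among these is Zin.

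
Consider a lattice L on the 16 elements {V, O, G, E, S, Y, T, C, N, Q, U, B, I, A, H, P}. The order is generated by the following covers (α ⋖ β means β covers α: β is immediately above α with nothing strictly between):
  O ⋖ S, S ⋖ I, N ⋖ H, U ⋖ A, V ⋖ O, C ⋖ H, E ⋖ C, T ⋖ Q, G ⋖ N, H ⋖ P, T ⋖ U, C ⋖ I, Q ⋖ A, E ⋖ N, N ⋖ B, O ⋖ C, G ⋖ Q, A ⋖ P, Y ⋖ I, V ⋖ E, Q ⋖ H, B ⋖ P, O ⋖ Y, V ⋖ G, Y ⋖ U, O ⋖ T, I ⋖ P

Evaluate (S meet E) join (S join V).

S

S ∧ E = V
S ∨ V = S
V ∨ S = S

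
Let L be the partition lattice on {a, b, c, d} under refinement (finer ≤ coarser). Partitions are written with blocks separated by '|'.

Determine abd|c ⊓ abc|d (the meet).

ab|c|d

Common lower bounds of {abd|c, abc|d}: ab|c|d, a|b|c|d.
The greatest among these is ab|c|d.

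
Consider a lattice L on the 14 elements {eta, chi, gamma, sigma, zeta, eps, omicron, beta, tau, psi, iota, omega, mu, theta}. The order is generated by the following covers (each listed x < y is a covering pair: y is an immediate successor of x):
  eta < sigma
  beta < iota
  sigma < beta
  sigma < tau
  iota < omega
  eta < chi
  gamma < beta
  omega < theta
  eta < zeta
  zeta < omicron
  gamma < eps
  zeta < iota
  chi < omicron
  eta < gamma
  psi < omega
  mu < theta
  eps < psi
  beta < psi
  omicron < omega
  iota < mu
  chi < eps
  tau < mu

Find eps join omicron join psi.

Common upper bounds of {eps, omicron, psi}: omega, theta.
The least among these is omega.

omega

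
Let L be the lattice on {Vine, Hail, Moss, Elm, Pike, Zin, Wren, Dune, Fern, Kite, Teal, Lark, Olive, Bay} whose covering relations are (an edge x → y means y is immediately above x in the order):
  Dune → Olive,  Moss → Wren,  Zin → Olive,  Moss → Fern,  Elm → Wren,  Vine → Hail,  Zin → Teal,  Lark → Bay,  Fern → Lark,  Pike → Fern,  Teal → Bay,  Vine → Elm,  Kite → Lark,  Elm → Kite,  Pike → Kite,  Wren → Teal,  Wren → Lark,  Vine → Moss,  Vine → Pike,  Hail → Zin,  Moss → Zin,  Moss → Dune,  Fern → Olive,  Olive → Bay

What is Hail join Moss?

Common upper bounds of {Hail, Moss}: Bay, Olive, Teal, Zin.
The least among these is Zin.

Zin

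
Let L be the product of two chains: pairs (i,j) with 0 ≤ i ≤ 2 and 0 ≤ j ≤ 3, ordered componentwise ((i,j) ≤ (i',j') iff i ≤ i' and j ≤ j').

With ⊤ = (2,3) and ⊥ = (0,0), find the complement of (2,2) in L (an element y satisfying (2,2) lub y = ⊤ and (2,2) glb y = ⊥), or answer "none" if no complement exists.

For every candidate y, either (2,2) ∨ y ≠ (2,3) or (2,2) ∧ y ≠ (0,0); no complement exists.

none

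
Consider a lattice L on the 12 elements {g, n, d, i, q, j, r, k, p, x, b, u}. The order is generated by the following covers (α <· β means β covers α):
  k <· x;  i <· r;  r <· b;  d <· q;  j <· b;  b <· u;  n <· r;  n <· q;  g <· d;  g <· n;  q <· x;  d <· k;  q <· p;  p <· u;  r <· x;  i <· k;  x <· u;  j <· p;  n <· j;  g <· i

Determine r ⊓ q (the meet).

n

Common lower bounds of {r, q}: g, n.
The greatest among these is n.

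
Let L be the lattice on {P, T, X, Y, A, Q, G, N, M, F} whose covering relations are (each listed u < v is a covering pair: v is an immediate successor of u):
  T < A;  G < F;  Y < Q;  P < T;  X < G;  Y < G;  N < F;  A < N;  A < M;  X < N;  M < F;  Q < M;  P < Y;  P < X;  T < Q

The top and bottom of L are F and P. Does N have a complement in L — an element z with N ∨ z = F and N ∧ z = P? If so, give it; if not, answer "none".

Y

Need z with N ∨ z = F and N ∧ z = P.
Checking each element gives: Y.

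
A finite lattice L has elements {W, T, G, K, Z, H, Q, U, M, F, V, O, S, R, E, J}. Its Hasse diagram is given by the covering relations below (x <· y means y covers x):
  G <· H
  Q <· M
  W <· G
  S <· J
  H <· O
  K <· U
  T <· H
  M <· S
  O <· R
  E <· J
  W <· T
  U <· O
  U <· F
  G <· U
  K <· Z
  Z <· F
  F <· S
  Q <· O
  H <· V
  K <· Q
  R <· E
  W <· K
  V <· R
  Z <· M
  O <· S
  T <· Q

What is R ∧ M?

Q

Common lower bounds of {R, M}: K, Q, T, W.
The greatest among these is Q.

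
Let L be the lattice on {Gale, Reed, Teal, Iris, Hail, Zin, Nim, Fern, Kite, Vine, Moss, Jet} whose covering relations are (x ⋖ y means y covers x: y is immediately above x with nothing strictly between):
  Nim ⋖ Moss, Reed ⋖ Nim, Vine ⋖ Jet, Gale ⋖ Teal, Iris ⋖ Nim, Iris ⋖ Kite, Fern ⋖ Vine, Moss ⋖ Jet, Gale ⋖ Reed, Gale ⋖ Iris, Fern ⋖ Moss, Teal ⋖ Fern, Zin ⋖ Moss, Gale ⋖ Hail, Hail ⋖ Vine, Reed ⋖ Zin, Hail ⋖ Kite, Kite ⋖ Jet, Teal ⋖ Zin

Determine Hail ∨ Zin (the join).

Jet

Common upper bounds of {Hail, Zin}: Jet.
The least among these is Jet.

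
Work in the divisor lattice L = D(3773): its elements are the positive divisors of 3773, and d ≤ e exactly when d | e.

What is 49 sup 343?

343

In the divisibility order, the join is the least common multiple: lcm(49, 343) = 343.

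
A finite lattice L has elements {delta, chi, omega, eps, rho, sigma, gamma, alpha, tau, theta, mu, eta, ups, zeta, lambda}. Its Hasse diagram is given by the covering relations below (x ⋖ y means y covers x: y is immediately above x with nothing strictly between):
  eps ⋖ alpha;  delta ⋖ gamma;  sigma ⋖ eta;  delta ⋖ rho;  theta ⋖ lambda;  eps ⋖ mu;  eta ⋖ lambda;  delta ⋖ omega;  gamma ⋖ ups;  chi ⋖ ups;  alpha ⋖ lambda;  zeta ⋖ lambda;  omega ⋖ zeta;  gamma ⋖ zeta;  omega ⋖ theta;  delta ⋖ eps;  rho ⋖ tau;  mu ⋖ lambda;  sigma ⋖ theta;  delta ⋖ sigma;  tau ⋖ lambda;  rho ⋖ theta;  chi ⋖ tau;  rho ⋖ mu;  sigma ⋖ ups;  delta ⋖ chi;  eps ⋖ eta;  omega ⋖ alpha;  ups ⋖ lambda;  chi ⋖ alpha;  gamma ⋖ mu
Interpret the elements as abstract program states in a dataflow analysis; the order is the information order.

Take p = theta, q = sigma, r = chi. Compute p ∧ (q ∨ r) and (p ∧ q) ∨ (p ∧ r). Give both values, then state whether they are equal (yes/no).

sigma; sigma; yes

q ∨ r = ups, so p ∧ (q ∨ r) = theta ∧ ups = sigma.
p ∧ q = sigma and p ∧ r = delta, so (p ∧ q) ∨ (p ∧ r) = sigma ∨ delta = sigma.
Equal: yes.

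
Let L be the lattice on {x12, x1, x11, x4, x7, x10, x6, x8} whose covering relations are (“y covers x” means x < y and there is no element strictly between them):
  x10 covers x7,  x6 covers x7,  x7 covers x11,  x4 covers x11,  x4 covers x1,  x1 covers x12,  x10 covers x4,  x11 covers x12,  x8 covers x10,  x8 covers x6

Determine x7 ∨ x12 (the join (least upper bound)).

Common upper bounds of {x7, x12}: x10, x6, x7, x8.
The least among these is x7.

x7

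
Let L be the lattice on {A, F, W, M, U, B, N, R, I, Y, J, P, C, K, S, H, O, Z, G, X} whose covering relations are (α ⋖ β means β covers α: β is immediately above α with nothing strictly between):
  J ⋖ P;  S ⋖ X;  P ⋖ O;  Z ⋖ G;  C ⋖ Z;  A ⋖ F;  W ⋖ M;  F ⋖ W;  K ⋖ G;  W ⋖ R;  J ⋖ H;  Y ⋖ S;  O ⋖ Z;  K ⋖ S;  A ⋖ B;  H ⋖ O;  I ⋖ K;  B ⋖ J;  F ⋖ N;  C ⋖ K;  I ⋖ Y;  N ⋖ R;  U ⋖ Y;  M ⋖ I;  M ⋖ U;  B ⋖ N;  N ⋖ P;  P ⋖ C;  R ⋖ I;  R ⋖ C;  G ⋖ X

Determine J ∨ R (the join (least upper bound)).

C

Common upper bounds of {J, R}: C, G, K, S, X, Z.
The least among these is C.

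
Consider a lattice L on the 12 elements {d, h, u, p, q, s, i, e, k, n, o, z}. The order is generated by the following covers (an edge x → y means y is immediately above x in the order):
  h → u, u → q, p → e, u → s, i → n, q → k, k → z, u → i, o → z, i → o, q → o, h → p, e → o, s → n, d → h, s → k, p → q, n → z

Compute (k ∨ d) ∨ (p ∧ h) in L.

k

k ∨ d = k
p ∧ h = h
k ∨ h = k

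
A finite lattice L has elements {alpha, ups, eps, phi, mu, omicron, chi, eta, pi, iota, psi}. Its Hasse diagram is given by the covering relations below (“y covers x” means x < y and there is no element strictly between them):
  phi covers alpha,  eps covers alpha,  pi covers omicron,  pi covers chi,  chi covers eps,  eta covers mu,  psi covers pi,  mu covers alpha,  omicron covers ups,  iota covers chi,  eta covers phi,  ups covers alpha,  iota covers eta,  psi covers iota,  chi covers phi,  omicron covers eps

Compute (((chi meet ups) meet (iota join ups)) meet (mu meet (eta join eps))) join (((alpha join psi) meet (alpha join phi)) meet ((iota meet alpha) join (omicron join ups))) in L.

alpha

chi ∧ ups = alpha
iota ∨ ups = psi
alpha ∧ psi = alpha
eta ∨ eps = iota
mu ∧ iota = mu
alpha ∧ mu = alpha
alpha ∨ psi = psi
alpha ∨ phi = phi
psi ∧ phi = phi
iota ∧ alpha = alpha
omicron ∨ ups = omicron
alpha ∨ omicron = omicron
phi ∧ omicron = alpha
alpha ∨ alpha = alpha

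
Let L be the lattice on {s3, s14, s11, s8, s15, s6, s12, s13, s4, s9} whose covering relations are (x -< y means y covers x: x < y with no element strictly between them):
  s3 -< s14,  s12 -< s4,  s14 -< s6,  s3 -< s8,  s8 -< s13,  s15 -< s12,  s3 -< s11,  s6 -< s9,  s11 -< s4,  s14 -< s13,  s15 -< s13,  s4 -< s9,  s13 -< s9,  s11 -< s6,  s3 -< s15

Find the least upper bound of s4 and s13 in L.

s9

Common upper bounds of {s4, s13}: s9.
The least among these is s9.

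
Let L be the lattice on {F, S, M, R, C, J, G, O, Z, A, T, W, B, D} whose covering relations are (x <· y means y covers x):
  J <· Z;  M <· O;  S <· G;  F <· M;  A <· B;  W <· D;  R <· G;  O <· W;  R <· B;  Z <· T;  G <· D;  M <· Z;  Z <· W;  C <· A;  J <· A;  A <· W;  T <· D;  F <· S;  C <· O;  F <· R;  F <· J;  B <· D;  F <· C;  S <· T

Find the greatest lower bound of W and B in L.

A

Common lower bounds of {W, B}: A, C, F, J.
The greatest among these is A.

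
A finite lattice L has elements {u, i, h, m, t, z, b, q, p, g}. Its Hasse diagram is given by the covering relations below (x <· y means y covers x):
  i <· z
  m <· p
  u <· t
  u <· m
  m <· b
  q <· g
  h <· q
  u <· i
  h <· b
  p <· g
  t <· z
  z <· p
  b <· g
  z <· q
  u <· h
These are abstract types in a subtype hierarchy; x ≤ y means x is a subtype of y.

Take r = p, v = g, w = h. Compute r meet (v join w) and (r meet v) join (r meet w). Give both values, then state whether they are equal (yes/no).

v join w = g, so r meet (v join w) = p meet g = p.
r meet v = p and r meet w = u, so (r meet v) join (r meet w) = p join u = p.
Equal: yes.

p; p; yes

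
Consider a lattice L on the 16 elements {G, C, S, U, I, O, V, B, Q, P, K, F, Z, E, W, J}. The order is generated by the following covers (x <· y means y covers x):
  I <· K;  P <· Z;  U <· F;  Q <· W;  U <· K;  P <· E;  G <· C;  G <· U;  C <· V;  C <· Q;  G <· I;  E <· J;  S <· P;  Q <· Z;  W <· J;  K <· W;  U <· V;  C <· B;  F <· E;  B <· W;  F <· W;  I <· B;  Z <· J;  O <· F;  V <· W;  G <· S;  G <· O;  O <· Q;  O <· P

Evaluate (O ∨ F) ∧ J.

F

O ∨ F = F
F ∧ J = F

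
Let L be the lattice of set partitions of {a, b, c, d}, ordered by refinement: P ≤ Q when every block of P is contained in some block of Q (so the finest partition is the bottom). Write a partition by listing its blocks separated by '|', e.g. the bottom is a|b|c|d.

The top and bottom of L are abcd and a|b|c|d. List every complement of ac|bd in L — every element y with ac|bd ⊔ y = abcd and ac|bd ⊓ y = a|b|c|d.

Need y with ac|bd ∨ y = abcd and ac|bd ∧ y = a|b|c|d.
Checking each element gives: ab|cd, ab|c|d, ad|bc, ad|b|c, a|bc|d, a|b|cd.

ab|cd, ab|c|d, ad|bc, ad|b|c, a|bc|d, a|b|cd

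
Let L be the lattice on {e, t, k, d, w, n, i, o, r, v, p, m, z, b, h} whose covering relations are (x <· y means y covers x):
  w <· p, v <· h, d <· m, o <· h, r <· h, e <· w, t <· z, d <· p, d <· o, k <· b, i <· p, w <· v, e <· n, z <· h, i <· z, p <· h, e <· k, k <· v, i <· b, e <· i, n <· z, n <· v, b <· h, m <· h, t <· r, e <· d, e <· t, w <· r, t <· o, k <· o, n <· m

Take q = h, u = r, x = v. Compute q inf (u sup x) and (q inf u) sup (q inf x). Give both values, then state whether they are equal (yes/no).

u sup x = h, so q inf (u sup x) = h inf h = h.
q inf u = r and q inf x = v, so (q inf u) sup (q inf x) = r sup v = h.
Equal: yes.

h; h; yes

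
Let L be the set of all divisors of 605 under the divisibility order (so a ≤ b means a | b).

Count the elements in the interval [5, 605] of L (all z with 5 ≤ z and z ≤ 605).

3

The interval [5, 605] = {5, 55, 605}, which has 3 elements.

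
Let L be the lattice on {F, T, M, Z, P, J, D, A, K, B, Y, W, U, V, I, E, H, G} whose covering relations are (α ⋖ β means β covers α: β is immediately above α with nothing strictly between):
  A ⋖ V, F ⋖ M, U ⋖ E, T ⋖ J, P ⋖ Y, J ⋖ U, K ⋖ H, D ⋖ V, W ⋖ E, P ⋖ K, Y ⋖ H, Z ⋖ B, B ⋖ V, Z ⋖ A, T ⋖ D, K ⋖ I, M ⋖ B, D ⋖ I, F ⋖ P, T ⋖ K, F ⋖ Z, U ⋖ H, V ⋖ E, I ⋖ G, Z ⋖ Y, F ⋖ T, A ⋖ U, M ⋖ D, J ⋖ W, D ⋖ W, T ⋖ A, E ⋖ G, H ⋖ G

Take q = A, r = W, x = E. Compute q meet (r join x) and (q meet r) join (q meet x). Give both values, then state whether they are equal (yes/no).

r join x = E, so q meet (r join x) = A meet E = A.
q meet r = T and q meet x = A, so (q meet r) join (q meet x) = T join A = A.
Equal: yes.

A; A; yes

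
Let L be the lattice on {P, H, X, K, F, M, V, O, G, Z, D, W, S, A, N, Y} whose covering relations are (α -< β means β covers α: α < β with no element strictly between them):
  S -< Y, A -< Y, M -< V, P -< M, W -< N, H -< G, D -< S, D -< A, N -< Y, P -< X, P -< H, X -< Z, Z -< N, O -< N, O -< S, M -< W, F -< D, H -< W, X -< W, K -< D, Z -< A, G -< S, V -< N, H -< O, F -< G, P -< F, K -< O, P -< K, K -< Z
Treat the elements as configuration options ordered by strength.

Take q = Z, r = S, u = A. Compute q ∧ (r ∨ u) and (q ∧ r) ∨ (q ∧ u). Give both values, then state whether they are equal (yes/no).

r ∨ u = Y, so q ∧ (r ∨ u) = Z ∧ Y = Z.
q ∧ r = K and q ∧ u = Z, so (q ∧ r) ∨ (q ∧ u) = K ∨ Z = Z.
Equal: yes.

Z; Z; yes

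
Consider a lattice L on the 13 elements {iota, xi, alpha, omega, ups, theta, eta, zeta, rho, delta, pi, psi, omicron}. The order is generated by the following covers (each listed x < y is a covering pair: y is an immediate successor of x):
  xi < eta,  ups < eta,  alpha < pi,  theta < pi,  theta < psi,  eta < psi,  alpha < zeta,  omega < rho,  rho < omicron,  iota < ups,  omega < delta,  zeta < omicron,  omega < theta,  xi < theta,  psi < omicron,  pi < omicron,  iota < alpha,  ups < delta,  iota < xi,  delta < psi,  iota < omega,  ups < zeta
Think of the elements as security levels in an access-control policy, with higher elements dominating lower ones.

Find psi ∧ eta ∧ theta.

xi

Common lower bounds of {psi, eta, theta}: iota, xi.
The greatest among these is xi.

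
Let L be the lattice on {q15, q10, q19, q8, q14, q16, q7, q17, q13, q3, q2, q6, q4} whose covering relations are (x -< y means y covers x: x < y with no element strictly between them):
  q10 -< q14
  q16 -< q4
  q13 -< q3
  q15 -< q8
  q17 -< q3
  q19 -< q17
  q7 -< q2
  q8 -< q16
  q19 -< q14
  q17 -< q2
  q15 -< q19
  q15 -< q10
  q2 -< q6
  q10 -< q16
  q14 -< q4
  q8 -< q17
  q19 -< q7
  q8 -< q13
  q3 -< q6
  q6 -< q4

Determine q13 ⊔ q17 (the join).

q3

Common upper bounds of {q13, q17}: q3, q4, q6.
The least among these is q3.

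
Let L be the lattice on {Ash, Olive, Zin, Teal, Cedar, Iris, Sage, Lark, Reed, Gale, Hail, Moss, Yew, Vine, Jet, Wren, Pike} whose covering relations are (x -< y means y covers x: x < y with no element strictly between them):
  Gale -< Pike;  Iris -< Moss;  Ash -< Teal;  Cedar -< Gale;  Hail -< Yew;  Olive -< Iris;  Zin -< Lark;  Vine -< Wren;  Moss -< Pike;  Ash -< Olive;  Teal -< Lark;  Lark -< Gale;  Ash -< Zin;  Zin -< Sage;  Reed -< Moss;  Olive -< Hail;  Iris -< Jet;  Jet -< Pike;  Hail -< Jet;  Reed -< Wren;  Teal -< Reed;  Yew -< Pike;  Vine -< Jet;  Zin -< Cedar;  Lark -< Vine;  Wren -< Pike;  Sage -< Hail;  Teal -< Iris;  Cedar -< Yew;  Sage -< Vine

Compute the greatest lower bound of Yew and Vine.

Sage

Common lower bounds of {Yew, Vine}: Ash, Sage, Zin.
The greatest among these is Sage.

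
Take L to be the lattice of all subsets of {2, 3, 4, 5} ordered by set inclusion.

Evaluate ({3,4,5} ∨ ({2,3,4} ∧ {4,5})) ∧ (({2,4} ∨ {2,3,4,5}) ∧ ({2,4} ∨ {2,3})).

{3,4}

{2,3,4} ∧ {4,5} = {4}
{3,4,5} ∨ {4} = {3,4,5}
{2,4} ∨ {2,3,4,5} = {2,3,4,5}
{2,4} ∨ {2,3} = {2,3,4}
{2,3,4,5} ∧ {2,3,4} = {2,3,4}
{3,4,5} ∧ {2,3,4} = {3,4}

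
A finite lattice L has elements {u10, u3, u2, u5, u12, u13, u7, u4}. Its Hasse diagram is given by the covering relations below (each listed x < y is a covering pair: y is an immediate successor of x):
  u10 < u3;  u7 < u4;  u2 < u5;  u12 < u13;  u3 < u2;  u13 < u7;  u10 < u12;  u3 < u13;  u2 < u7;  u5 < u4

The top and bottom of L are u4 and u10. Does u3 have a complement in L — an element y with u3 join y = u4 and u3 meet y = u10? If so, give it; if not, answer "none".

none

For every candidate y, either u3 ∨ y ≠ u4 or u3 ∧ y ≠ u10; no complement exists.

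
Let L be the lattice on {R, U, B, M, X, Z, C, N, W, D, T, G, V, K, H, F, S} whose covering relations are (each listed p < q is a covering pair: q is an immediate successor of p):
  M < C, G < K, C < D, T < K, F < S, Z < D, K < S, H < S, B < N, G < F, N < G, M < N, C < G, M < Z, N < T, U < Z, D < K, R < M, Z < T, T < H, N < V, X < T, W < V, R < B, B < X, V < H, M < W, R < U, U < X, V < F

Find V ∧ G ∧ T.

N

Common lower bounds of {V, G, T}: B, M, N, R.
The greatest among these is N.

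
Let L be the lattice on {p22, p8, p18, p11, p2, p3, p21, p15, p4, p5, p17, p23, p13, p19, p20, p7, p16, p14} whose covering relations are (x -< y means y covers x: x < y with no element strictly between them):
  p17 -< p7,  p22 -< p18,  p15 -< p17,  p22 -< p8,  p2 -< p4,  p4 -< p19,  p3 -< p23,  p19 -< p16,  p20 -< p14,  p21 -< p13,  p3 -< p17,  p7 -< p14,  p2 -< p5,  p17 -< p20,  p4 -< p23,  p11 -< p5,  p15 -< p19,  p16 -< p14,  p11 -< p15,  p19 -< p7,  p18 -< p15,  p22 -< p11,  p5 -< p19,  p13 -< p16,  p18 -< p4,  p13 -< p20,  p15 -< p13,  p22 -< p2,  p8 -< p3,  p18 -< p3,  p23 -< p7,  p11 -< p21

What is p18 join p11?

p15

Common upper bounds of {p18, p11}: p13, p14, p15, p16, p17, p19, p20, p7.
The least among these is p15.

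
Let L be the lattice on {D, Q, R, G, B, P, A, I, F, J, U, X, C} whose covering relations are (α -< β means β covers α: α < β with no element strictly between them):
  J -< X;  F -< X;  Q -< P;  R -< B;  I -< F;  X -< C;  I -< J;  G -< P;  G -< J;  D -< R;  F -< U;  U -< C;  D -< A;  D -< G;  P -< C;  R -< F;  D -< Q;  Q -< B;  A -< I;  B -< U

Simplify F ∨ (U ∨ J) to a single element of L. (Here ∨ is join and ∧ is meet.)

U ∨ J = C
F ∨ C = C

C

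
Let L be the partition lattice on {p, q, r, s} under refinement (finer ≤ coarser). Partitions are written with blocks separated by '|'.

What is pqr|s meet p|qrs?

The meet (common refinement) of pqr|s and p|qrs intersects blocks pairwise, giving p|qr|s.

p|qr|s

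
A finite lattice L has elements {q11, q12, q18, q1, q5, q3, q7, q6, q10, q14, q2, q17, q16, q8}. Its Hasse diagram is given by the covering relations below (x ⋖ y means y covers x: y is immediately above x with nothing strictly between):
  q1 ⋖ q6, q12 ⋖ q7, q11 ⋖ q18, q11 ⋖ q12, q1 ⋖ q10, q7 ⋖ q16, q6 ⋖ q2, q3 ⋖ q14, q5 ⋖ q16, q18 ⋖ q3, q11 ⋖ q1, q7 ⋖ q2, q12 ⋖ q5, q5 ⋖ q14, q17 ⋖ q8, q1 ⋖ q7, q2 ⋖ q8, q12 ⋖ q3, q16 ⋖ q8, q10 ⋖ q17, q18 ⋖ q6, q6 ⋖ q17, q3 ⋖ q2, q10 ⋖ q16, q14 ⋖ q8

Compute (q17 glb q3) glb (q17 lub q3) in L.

q18

q17 ∧ q3 = q18
q17 ∨ q3 = q8
q18 ∧ q8 = q18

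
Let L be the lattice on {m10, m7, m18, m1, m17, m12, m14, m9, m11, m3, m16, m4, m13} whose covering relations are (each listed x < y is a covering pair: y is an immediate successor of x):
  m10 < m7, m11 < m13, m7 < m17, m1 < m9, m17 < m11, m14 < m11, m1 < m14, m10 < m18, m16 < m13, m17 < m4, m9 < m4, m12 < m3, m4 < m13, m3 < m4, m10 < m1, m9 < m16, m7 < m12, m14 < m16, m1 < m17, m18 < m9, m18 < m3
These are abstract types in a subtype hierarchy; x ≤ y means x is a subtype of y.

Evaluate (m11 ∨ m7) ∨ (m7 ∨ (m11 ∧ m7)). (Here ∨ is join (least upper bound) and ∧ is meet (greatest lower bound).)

m11

m11 ∨ m7 = m11
m11 ∧ m7 = m7
m7 ∨ m7 = m7
m11 ∨ m7 = m11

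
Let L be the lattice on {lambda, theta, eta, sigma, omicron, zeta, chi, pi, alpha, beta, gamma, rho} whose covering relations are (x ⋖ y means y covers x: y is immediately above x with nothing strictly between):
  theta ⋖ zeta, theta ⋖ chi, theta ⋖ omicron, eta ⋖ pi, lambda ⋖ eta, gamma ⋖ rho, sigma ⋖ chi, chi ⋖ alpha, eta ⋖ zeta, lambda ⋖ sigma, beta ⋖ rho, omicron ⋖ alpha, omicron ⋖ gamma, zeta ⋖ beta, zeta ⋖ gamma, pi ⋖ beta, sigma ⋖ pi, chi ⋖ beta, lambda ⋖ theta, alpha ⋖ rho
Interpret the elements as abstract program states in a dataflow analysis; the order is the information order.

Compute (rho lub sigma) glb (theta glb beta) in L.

theta

rho ∨ sigma = rho
theta ∧ beta = theta
rho ∧ theta = theta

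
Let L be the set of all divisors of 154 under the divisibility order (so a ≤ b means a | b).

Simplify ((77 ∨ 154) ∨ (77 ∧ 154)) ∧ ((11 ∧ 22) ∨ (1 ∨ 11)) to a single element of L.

11

77 ∨ 154 = 154
77 ∧ 154 = 77
154 ∨ 77 = 154
11 ∧ 22 = 11
1 ∨ 11 = 11
11 ∨ 11 = 11
154 ∧ 11 = 11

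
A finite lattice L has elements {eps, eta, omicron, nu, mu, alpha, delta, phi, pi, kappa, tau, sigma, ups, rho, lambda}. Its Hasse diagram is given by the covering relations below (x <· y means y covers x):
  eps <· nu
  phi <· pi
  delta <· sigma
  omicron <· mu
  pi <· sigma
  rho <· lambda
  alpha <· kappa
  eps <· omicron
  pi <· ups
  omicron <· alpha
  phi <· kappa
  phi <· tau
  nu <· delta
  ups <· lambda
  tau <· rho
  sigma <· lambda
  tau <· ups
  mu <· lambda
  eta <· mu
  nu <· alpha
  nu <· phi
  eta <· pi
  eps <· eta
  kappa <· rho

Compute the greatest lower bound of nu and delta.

Common lower bounds of {nu, delta}: eps, nu.
The greatest among these is nu.

nu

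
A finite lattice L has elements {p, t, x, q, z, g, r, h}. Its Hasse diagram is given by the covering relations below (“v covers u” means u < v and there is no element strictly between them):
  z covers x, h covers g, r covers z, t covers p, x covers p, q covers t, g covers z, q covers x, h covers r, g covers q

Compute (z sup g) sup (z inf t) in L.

z ∨ g = g
z ∧ t = p
g ∨ p = g

g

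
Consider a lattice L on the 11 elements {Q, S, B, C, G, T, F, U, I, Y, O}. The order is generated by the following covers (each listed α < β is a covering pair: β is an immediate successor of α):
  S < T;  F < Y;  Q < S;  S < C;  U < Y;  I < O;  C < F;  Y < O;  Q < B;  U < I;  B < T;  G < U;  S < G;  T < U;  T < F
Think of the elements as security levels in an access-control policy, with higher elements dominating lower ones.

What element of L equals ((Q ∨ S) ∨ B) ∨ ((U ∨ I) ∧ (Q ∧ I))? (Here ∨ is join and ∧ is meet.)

Q ∨ S = S
S ∨ B = T
U ∨ I = I
Q ∧ I = Q
I ∧ Q = Q
T ∨ Q = T

T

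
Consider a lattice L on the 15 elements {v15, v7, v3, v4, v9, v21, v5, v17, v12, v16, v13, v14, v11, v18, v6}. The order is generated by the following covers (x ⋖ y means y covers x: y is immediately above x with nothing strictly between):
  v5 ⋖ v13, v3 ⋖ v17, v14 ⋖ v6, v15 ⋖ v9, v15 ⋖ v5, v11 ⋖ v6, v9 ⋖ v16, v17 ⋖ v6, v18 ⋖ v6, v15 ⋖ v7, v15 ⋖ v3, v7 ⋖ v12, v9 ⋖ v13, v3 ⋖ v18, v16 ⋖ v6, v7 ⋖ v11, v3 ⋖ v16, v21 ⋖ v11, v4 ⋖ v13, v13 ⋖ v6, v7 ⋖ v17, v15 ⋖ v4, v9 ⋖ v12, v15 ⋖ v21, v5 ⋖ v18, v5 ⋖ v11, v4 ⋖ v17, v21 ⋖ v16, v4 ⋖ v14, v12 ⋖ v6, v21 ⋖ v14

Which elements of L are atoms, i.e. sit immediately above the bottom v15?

v21, v3, v4, v5, v7, v9

The atoms are exactly the elements that cover v15: v21, v3, v4, v5, v7, v9.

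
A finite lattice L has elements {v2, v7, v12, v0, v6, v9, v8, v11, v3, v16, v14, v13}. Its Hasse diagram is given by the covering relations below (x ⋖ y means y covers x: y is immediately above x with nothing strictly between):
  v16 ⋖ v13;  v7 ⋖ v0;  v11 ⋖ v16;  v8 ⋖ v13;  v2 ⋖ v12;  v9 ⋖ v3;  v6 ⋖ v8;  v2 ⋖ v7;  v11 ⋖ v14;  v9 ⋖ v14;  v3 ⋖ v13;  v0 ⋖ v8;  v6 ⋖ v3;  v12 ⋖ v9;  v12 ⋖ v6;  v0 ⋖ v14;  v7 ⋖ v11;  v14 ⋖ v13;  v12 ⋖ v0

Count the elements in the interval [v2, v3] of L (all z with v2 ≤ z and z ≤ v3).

The interval [v2, v3] = {v12, v2, v3, v6, v9}, which has 5 elements.

5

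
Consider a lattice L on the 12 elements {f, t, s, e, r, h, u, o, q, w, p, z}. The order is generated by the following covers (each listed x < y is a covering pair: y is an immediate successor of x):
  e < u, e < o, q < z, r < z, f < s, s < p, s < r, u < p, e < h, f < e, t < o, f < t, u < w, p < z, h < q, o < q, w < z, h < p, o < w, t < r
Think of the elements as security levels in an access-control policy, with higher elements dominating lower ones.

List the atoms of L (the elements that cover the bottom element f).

The atoms are exactly the elements that cover f: e, s, t.

e, s, t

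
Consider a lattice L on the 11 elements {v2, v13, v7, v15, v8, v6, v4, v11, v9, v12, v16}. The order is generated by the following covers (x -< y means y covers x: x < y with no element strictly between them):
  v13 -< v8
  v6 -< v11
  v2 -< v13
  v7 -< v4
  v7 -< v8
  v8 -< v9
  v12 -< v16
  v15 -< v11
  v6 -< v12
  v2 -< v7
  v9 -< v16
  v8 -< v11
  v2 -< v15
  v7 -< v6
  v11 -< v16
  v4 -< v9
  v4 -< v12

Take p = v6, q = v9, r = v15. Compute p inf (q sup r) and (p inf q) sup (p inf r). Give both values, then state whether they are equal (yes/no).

v6; v7; no

q sup r = v16, so p inf (q sup r) = v6 inf v16 = v6.
p inf q = v7 and p inf r = v2, so (p inf q) sup (p inf r) = v7 sup v2 = v7.
Equal: no.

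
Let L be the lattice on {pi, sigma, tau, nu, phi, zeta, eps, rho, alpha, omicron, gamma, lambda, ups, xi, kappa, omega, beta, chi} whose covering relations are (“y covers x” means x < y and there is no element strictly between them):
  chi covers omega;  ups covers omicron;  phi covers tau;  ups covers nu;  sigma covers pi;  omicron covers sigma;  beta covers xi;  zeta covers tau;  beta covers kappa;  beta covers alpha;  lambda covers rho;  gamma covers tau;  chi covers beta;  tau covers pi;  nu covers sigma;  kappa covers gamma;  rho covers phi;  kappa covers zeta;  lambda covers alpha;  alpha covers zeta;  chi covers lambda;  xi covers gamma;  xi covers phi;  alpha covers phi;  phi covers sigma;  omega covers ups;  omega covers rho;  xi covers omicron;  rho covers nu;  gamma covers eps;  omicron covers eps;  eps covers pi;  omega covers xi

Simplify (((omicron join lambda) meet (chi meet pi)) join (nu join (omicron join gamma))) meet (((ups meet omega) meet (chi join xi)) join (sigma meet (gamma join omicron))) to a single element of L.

omicron ∨ lambda = chi
chi ∧ pi = pi
chi ∧ pi = pi
omicron ∨ gamma = xi
nu ∨ xi = omega
pi ∨ omega = omega
ups ∧ omega = ups
chi ∨ xi = chi
ups ∧ chi = ups
gamma ∨ omicron = xi
sigma ∧ xi = sigma
ups ∨ sigma = ups
omega ∧ ups = ups

ups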